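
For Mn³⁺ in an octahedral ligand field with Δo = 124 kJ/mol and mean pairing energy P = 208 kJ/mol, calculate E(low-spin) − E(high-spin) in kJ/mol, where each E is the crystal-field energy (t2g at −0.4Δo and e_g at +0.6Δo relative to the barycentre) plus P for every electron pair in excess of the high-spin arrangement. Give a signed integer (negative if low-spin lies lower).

84

Mn sits in group 7; removing 3 electrons leaves Mn³⁺ with 7 − 3 = 4 d electrons.
High-spin d⁴ fills as t2g^3 e_g^1 with CFSE 3(−0.4) + 1(+0.6) = -0.6Δo = -74 kJ/mol.
Low-spin: t2g^4 e_g^0, orbital CFSE = -1.6Δo = -198 kJ/mol; plus 1 excess pair × P = +208 kJ/mol; total 10 kJ/mol.
Thus E(LS) − E(HS) = 84 kJ/mol.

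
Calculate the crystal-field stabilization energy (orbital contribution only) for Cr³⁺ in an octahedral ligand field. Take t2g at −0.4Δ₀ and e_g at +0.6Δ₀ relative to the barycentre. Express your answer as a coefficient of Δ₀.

Cr³⁺: group 6, so d-count = 6 − 3 = 3.
Configuration: t2g^3 e_g^0.
CFSE = 3(-0.4Δ₀) + 0(0.6Δ₀) = -1.2Δ₀ + 0.0Δ₀ = -1.2Δ₀.

-1.2 Δ₀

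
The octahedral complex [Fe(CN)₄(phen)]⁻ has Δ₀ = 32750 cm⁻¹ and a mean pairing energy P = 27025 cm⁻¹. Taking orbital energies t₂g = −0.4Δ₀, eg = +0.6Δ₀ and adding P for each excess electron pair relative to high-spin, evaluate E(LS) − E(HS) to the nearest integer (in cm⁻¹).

-11450

Ligand charges: 4×(-1) from CN⁻ and 1×(+0) from phen sum to -4; with overall charge -1, Fe is +3.
Fe sits in group 8; removing 3 electrons leaves Fe³⁺ with 8 − 3 = 5 d electrons.
In the high-spin limit (t₂g³ eg²) the orbital term is 0.0Δ₀ = 0 cm⁻¹, with no excess pairing.
Low-spin t₂g⁵ eg⁰ gives -2.0Δ₀ = -65500 cm⁻¹, but forming 2 extra pairs costs 2P = 54050 cm⁻¹, so E(LS) = -65500 + 54050 = -11450 cm⁻¹.
The difference is -11450 − (0) = -11450 cm⁻¹, so low-spin lies lower.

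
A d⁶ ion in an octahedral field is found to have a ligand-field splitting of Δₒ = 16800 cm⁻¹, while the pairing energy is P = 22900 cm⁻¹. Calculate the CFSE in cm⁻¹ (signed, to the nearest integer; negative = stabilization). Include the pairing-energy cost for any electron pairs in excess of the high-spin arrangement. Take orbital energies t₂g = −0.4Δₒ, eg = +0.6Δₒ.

Δₒ < P, so pairing is avoided: the ground state is high-spin.
Configuration: t₂g⁴ eg².
Orbital CFSE = -0.4Δₒ = -0.4 × 16800 = -6720 cm⁻¹.
High-spin has no excess pairs, so no pairing correction applies.

-6720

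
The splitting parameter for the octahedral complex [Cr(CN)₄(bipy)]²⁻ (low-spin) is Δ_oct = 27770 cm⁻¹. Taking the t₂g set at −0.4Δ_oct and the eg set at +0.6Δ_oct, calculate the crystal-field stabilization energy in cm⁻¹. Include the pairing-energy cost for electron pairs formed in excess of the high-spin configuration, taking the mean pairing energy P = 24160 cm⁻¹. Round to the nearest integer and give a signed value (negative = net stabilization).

Ligand charges: 4×(-1) from CN⁻ and 1×(+0) from bipy sum to -4; with overall charge -2, Cr is +2.
Group 6 minus oxidation state +2 gives a d⁴ configuration for Cr²⁺.
The d⁴ electrons fill as t₂g⁴ eg⁰.
CFSE(orbital) = 4×(-0.4Δ_oct) + 0×(0.6Δ_oct) = -1.6Δ_oct; with Δ_oct = 27770 cm⁻¹ that is -44432 cm⁻¹.
Pairing penalty: 1 pair vs 0 in the high-spin reference → 1 extra × P = 24160 cm⁻¹.
Combining: -44432 + 24160 = -20272 cm⁻¹.

-20272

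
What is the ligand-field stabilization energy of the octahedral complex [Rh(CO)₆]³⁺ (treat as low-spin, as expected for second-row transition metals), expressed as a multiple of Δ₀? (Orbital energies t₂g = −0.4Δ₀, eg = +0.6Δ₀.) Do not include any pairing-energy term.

CO is neutral, so the +3 overall charge sits on Rh: oxidation state +3.
Rh³⁺: group 9, so d-count = 9 − 3 = 6.
Configuration: t₂g⁶ eg⁰.
CFSE = 6(-0.4Δ₀) + 0(0.6Δ₀) = -2.4Δ₀ + 0.0Δ₀ = -2.4Δ₀.

-2.4 Δ₀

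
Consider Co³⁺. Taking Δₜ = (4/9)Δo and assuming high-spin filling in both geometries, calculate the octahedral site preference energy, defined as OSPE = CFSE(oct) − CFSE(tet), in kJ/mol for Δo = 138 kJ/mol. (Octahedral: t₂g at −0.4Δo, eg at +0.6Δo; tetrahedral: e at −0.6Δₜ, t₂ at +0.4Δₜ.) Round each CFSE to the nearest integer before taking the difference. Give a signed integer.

-18

Co is in group 9, so Co³⁺ is d⁶ (9 − 3 = 6).
Octahedral (high-spin): t₂g⁴ eg², CFSE = 4(−0.4) + 2(+0.6) = -0.4Δo = -0.4 × 138 = -55 kJ/mol.
Tetrahedral: e³ t₂³, CFSE = 3(−0.6) + 3(+0.4) = -0.6Δₜ = -0.6 × (4/9) × 138 = -37 kJ/mol.
OSPE = -55 − (-37) = -18 kJ/mol.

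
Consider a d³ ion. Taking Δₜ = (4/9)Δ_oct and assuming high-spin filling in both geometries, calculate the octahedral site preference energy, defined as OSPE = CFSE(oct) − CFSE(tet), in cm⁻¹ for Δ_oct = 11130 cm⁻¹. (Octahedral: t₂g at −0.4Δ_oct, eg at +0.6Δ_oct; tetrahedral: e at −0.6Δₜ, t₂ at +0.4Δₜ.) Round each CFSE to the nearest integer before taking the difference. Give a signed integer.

In an octahedral site d³ (HS) is t2g^3 e_g^0, giving CFSE(oct) = -1.2Δ_oct = -13356 cm⁻¹.
Tetrahedral: e^2 t2^1, CFSE = 2(−0.6) + 1(+0.4) = -0.8Δₜ = -0.8 × (4/9) × 11130 = -3957 cm⁻¹.
OSPE = CFSE(oct) − CFSE(tet) = -13356 − (-3957) = -9399 cm⁻¹.

-9399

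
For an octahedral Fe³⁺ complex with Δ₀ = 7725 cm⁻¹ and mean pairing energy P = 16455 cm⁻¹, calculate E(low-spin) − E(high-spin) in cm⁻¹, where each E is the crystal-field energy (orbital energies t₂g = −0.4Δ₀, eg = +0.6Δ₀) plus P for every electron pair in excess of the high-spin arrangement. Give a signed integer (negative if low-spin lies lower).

Fe is in group 8, so Fe³⁺ is d⁵ (8 − 3 = 5).
High-spin: t₂g³ eg², CFSE = 0.0Δ₀ = 0 cm⁻¹.
Low-spin: t₂g⁵ eg⁰, orbital CFSE = -2.0Δ₀ = -15450 cm⁻¹; plus 2 excess pairs × P = +32910 cm⁻¹; total 17460 cm⁻¹.
Thus E(LS) − E(HS) = 17460 cm⁻¹.

17460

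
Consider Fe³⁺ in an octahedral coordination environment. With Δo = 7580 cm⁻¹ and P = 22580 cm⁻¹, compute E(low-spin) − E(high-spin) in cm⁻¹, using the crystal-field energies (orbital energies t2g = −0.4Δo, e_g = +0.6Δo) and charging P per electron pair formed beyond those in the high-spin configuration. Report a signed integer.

Fe is in group 8, so Fe³⁺ is d⁵ (8 − 3 = 5).
In the high-spin limit (t2g^3 e_g^2) the orbital term is 0.0Δo = 0 cm⁻¹, with no excess pairing.
Low-spin t2g^5 e_g^0 gives -2.0Δo = -15160 cm⁻¹, but forming 2 extra pairs costs 2P = 45160 cm⁻¹, so E(LS) = -15160 + 45160 = 30000 cm⁻¹.
E(LS) − E(HS) = 30000 − (0) = 30000 cm⁻¹.

30000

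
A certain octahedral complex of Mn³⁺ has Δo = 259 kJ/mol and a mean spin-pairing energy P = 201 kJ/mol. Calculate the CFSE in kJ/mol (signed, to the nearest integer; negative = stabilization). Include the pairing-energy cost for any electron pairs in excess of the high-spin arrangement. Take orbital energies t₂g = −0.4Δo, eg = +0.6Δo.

Mn sits in group 7; removing 3 electrons leaves Mn³⁺ with 7 − 3 = 4 d electrons.
With Δo > P the complex is low-spin.
That gives t₂g⁴ eg⁰.
Orbital CFSE = -1.6Δo = -1.6 × 259 = -414 kJ/mol.
Excess pairs vs high-spin: 1 − 0 = 1; pairing cost = +201 kJ/mol.
Net CFSE = -414 + 201 = -213 kJ/mol.

-213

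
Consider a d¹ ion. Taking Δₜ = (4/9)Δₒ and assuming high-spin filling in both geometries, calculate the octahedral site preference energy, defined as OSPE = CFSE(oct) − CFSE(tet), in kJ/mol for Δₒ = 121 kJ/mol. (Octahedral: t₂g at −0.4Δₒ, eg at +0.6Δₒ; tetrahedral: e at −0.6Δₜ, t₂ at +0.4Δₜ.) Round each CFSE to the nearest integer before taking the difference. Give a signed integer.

-16

In an octahedral site d¹ (HS) is t₂g¹ eg⁰, giving CFSE(oct) = -0.4Δₒ = -48 kJ/mol.
Tetrahedral e¹ t₂⁰ gives -0.6Δₜ = -0.6 × (4/9) × 121 = -32 kJ/mol.
OSPE = -48 − (-32) = -16 kJ/mol.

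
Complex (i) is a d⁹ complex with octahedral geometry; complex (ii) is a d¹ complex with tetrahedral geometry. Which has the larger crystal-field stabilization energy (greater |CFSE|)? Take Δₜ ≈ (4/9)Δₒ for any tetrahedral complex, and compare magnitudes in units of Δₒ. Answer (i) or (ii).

(i)

(i): t2g^6 e_g^3, CFSE = -0.6Δₒ.
(ii): With tetrahedral geometry the complex is necessarily high-spin; e^1 t2^0, CFSE = -0.6Δₜ ≈ -0.27Δₒ.
So (i) has the larger |CFSE|.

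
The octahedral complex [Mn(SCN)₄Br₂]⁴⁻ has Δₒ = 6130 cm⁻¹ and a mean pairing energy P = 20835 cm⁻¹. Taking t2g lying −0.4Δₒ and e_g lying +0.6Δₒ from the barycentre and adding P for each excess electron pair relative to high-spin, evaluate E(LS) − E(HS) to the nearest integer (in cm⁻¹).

Ligand charges: 4×(-1) from SCN⁻ and 2×(-1) from Br⁻ sum to -6; with overall charge -4, Mn is +2.
Mn is in group 7, so Mn²⁺ is d⁵ (7 − 2 = 5).
In the high-spin limit (t2g^3 e_g^2) the orbital term is 0.0Δₒ = 0 cm⁻¹, with no excess pairing.
Low-spin: t2g^5 e_g^0, orbital CFSE = -2.0Δₒ = -12260 cm⁻¹; plus 2 excess pairs × P = +41670 cm⁻¹; total 29410 cm⁻¹.
E(LS) − E(HS) = 29410 − (0) = 29410 cm⁻¹.

29410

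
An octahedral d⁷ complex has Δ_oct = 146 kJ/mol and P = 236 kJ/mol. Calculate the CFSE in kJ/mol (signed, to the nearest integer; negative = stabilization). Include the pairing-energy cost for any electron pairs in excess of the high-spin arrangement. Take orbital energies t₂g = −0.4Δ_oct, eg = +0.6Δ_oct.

-117

With Δ_oct < P the complex is high-spin.
Configuration: t₂g⁵ eg².
Orbital CFSE = -0.8Δ_oct = -0.8 × 146 = -117 kJ/mol.
High-spin has no excess pairs, so no pairing correction applies.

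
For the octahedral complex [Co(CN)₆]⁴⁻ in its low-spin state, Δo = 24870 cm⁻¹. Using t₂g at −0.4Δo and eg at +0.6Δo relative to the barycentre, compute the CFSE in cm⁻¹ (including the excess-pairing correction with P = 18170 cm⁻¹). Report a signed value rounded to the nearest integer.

Each CN⁻ contributes -1; 6 × (-1) = -6. With overall charge -4, Co is in the +2 oxidation state.
Group 9 minus oxidation state +2 gives a d⁷ configuration for Co²⁺.
Electron filling gives t₂g⁶ eg¹.
CFSE(orbital) = 6×(-0.4Δo) + 1×(0.6Δo) = -1.8Δo; with Δo = 24870 cm⁻¹ that is -44766 cm⁻¹.
High-spin d⁷ would be t₂g⁵ eg² with 2 pairs; low-spin has 3, so 1 excess pair costs +1P = +18170 cm⁻¹.
Net CFSE = -44766 + 18170 = -26596 cm⁻¹.

-26596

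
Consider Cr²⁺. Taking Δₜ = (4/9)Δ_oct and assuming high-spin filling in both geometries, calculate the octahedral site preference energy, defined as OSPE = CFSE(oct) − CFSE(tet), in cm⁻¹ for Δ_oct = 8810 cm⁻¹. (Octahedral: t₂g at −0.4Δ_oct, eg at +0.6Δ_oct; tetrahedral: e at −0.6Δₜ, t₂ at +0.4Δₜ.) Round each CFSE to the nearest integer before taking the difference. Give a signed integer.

Cr is in group 6, so Cr²⁺ is d⁴ (6 − 2 = 4).
In an octahedral site d⁴ (HS) is t₂g³ eg¹, giving CFSE(oct) = -0.6Δ_oct = -5286 cm⁻¹.
Tetrahedral e² t₂² gives -0.4Δₜ = -0.4 × (4/9) × 8810 = -1566 cm⁻¹.
Subtracting, OSPE = -5286 − (-1566) = -3720 cm⁻¹.

-3720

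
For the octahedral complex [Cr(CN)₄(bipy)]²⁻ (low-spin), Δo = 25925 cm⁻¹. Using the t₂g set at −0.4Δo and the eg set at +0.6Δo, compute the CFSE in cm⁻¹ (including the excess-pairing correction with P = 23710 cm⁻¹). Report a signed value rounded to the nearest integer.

-17770

Ligand charges: 4×(-1) from CN⁻ and 1×(+0) from bipy sum to -4; with overall charge -2, Cr is +2.
Cr sits in group 6; removing 2 electrons leaves Cr²⁺ with 6 − 2 = 4 d electrons.
The d⁴ electrons fill as t₂g⁴ eg⁰.
CFSE(orbital) = 4×(-0.4Δo) + 0×(0.6Δo) = -1.6Δo; with Δo = 25925 cm⁻¹ that is -41480 cm⁻¹.
Relative to high-spin t₂g³ eg¹ (0 paired), the low-spin configuration has 1 additional pair, contributing +1 × 23710 = +23710 cm⁻¹.
Combining: -41480 + 23710 = -17770 cm⁻¹.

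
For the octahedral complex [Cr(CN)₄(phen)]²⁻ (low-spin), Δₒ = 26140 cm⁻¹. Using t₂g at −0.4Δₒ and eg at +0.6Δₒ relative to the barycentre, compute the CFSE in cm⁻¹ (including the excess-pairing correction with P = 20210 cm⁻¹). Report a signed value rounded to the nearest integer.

-21614

Ligand charges: 4×(-1) from CN⁻ and 1×(+0) from phen sum to -4; with overall charge -2, Cr is +2.
Cr²⁺: group 6, so d-count = 6 − 2 = 4.
The d⁴ electrons fill as t₂g⁴ eg⁰.
The orbital stabilization is -1.6Δₒ = -1.6 × 26140 = -41824 cm⁻¹.
High-spin d⁴ would be t₂g³ eg¹ with 0 pairs; low-spin has 1, so 1 excess pair costs +1P = +20210 cm⁻¹.
Net CFSE = -41824 + 20210 = -21614 cm⁻¹.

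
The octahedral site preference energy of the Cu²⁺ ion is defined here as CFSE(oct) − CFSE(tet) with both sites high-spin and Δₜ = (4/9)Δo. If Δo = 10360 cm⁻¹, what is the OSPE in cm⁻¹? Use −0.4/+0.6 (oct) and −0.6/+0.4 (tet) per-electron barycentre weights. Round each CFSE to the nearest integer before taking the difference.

-4374

Cu is in group 11, so Cu²⁺ is d⁹ (11 − 2 = 9).
In an octahedral site d⁹ (HS) is t2g^6 e_g^3, giving CFSE(oct) = -0.6Δo = -6216 cm⁻¹.
Tetrahedral e^4 t2^5 gives -0.4Δₜ = -0.4 × (4/9) × 10360 = -1842 cm⁻¹.
OSPE = -6216 − (-1842) = -4374 cm⁻¹.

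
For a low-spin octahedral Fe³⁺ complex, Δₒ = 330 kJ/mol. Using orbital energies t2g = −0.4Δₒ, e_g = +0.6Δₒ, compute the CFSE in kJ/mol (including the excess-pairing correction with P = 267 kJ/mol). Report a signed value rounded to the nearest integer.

Fe sits in group 8; removing 3 electrons leaves Fe³⁺ with 8 − 3 = 5 d electrons.
The d⁵ electrons fill as t2g^5 e_g^0.
CFSE(orbital) = 5×(-0.4Δₒ) + 0×(0.6Δₒ) = -2.0Δₒ; with Δₒ = 330 kJ/mol that is -660 kJ/mol.
High-spin d⁵ would be t2g^3 e_g^2 with 0 pairs; low-spin has 2, so 2 excess pairs cost +2P = +534 kJ/mol.
Combining: -660 + 534 = -126 kJ/mol.

-126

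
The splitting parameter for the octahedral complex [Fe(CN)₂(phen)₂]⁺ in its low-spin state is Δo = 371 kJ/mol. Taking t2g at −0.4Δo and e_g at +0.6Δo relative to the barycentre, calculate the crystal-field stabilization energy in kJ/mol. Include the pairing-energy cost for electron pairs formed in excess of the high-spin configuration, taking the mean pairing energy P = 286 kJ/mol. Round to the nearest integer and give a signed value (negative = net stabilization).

-170

Ligand charges: 2×(-1) from CN⁻ and 2×(+0) from phen sum to -2; with overall charge +1, Fe is +3.
Group 8 minus oxidation state +3 gives a d⁵ configuration for Fe³⁺.
The d⁵ electrons fill as t2g^5 e_g^0.
Orbital CFSE = 5(-0.4) + 0(0.6) = -2.0Δo = -2.0 × 371 = -742 kJ/mol.
Pairing penalty: 2 pairs vs 0 in the high-spin reference → 2 extra × P = 572 kJ/mol.
Overall CFSE = -742 + 572 = -170 kJ/mol.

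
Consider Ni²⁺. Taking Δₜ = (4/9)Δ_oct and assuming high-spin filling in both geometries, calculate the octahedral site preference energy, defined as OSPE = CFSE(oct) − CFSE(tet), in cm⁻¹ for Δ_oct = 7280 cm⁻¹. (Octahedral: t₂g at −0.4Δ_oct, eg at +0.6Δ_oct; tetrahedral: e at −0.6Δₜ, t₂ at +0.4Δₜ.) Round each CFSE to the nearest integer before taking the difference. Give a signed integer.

-6148

Ni is in group 10, so Ni²⁺ is d⁸ (10 − 2 = 8).
Octahedral high-spin t2g^6 e_g^2: CFSE = -1.2 × 7280 = -8736 cm⁻¹.
In a tetrahedral site the filling is e^4 t2^4: CFSE(tet) = -0.8Δₜ = -0.8 × (4/9)(7280) = -2588 cm⁻¹.
Subtracting, OSPE = -8736 − (-2588) = -6148 cm⁻¹.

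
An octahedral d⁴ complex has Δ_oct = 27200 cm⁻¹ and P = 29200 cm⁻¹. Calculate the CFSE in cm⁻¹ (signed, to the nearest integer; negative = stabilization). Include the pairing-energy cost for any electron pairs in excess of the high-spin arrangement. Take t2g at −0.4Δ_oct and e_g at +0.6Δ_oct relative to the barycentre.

With Δ_oct < P the complex is high-spin.
Filling d⁴ accordingly: t2g^3 e_g^1.
Orbital CFSE = -0.6Δ_oct = -0.6 × 27200 = -16320 cm⁻¹.
High-spin has no excess pairs, so no pairing correction applies.

-16320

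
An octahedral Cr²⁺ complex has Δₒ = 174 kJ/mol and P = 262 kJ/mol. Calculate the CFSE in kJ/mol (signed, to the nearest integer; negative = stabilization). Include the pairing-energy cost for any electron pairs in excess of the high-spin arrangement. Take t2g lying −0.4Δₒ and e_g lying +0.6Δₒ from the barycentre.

-104

Cr sits in group 6; removing 2 electrons leaves Cr²⁺ with 6 − 2 = 4 d electrons.
Here Δₒ < P (174 < 262), so the high-spin state is favoured.
That gives t2g^3 e_g^1.
Orbital CFSE = -0.6Δₒ = -0.6 × 174 = -104 kJ/mol.
High-spin has no excess pairs, so no pairing correction applies.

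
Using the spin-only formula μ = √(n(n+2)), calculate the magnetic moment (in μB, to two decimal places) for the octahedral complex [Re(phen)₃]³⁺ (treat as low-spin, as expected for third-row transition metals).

2.83 μB

phen is neutral, so the +3 overall charge sits on Re: oxidation state +3.
Re is in group 7, so Re³⁺ is d⁴ (7 − 3 = 4).
Configuration: t₂g⁴ eg⁰ → 2 unpaired electrons.
μ(spin-only) = √[2(2+2)] = √8 ≈ 2.83 μB.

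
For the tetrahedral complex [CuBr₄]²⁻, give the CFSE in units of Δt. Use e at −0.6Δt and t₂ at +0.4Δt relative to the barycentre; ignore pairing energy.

Each Br⁻ contributes -1; 4 × (-1) = -4. With overall charge -2, Cu is in the +2 oxidation state.
Cu²⁺: group 11, so d-count = 11 − 2 = 9.
Tetrahedral fields are weak (Δₜ ≈ 4/9 Δₒ), so electrons fill high-spin.
Configuration: e⁴ t₂⁵.
CFSE = 4(-0.6Δt) + 5(0.4Δt) = -2.4Δt + 2.0Δt = -0.4Δt.

-0.4 Δt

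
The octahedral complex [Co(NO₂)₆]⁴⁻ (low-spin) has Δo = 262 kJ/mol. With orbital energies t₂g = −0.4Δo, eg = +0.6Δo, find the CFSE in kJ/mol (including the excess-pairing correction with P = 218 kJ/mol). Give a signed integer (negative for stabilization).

Each NO₂⁻ contributes -1; 6 × (-1) = -6. With overall charge -4, Co is in the +2 oxidation state.
Co²⁺: group 9, so d-count = 9 − 2 = 7.
Configuration: t₂g⁶ eg¹.
Orbital CFSE = 6(-0.4) + 1(0.6) = -1.8Δo = -1.8 × 262 = -472 kJ/mol.
High-spin d⁷ would be t₂g⁵ eg² with 2 pairs; low-spin has 3, so 1 excess pair costs +1P = +218 kJ/mol.
Combining: -472 + 218 = -254 kJ/mol.

-254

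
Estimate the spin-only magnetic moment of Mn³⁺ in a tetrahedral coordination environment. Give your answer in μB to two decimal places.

4.90 μB

Mn sits in group 7; removing 3 electrons leaves Mn³⁺ with 7 − 3 = 4 d electrons.
Tetrahedral splitting is small, so the complex is high-spin.
Configuration: e² t₂² → 4 unpaired electrons.
μ(spin-only) = √[4(4+2)] = √24 ≈ 4.90 μB.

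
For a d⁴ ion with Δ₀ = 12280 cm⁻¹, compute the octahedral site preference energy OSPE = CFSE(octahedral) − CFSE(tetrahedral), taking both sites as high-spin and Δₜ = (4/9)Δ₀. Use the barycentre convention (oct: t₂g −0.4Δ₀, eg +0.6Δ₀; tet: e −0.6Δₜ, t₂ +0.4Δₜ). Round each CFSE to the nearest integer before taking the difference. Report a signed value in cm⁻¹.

Octahedral high-spin t₂g³ eg¹: CFSE = -0.6 × 12280 = -7368 cm⁻¹.
Tetrahedral e² t₂² gives -0.4Δₜ = -0.4 × (4/9) × 12280 = -2183 cm⁻¹.
Subtracting, OSPE = -7368 − (-2183) = -5185 cm⁻¹.

-5185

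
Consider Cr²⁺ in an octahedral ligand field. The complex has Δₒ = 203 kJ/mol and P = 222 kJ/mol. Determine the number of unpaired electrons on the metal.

Cr²⁺: group 6, so d-count = 6 − 2 = 4.
Since Δₒ = 203 kJ/mol < P = 222 kJ/mol, the complex adopts the high-spin configuration.
That gives t2g^3 e_g^1.
Unpaired electrons: 4.

4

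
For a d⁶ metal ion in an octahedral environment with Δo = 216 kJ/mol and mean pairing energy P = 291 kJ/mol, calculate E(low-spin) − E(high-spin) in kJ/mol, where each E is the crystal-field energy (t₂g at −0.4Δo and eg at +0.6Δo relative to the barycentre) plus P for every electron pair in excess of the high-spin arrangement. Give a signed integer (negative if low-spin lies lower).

150

High-spin d⁶ fills as t₂g⁴ eg² with CFSE 4(−0.4) + 2(+0.6) = -0.4Δo = -86 kJ/mol.
Low-spin t₂g⁶ eg⁰ gives -2.4Δo = -518 kJ/mol, but forming 2 extra pairs costs 2P = 582 kJ/mol, so E(LS) = -518 + 582 = 64 kJ/mol.
E(LS) − E(HS) = 64 − (-86) = 150 kJ/mol.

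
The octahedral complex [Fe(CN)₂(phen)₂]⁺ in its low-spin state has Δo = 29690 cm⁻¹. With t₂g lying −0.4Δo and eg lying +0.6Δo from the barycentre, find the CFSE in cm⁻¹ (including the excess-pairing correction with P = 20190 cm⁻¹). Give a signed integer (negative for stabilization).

Ligand charges: 2×(-1) from CN⁻ and 2×(+0) from phen sum to -2; with overall charge +1, Fe is +3.
Fe sits in group 8; removing 3 electrons leaves Fe³⁺ with 8 − 3 = 5 d electrons.
Configuration: t₂g⁵ eg⁰.
Orbital CFSE = 5(-0.4) + 0(0.6) = -2.0Δo = -2.0 × 29690 = -59380 cm⁻¹.
Pairing penalty: 2 pairs vs 0 in the high-spin reference → 2 extra × P = 40380 cm⁻¹.
Net CFSE = -59380 + 40380 = -19000 cm⁻¹.

-19000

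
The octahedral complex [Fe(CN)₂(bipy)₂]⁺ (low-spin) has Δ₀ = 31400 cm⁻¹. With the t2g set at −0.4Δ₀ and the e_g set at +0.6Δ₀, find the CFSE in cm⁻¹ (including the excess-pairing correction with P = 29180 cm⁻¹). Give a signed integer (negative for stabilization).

Ligand charges: 2×(-1) from CN⁻ and 2×(+0) from bipy sum to -2; with overall charge +1, Fe is +3.
Fe sits in group 8; removing 3 electrons leaves Fe³⁺ with 8 − 3 = 5 d electrons.
The d⁵ electrons fill as t2g^5 e_g^0.
Orbital CFSE = 5(-0.4) + 0(0.6) = -2.0Δ₀ = -2.0 × 31400 = -62800 cm⁻¹.
Pairing penalty: 2 pairs vs 0 in the high-spin reference → 2 extra × P = 58360 cm⁻¹.
Overall CFSE = -62800 + 58360 = -4440 cm⁻¹.

-4440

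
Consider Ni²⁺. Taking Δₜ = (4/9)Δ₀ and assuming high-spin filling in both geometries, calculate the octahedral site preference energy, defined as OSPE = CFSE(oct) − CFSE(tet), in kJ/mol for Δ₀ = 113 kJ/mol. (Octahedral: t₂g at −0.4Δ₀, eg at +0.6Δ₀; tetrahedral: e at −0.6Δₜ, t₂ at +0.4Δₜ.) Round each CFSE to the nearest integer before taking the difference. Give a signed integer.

-96

Ni sits in group 10; removing 2 electrons leaves Ni²⁺ with 10 − 2 = 8 d electrons.
Octahedral (high-spin): t₂g⁶ eg², CFSE = 6(−0.4) + 2(+0.6) = -1.2Δ₀ = -1.2 × 113 = -136 kJ/mol.
In a tetrahedral site the filling is e⁴ t₂⁴: CFSE(tet) = -0.8Δₜ = -0.8 × (4/9)(113) = -40 kJ/mol.
OSPE = -136 − (-40) = -96 kJ/mol.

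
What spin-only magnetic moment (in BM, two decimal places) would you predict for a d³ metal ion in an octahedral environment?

3.87 BM

Configuration: t₂g³ eg⁰ → 3 unpaired electrons.
μ(spin-only) = √[3(3+2)] = √15 ≈ 3.87 BM.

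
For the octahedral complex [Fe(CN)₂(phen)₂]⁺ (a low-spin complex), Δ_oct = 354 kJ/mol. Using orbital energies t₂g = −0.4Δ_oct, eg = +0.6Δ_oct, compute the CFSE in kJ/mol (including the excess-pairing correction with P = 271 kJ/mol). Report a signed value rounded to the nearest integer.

Ligand charges: 2×(-1) from CN⁻ and 2×(+0) from phen sum to -2; with overall charge +1, Fe is +3.
Fe sits in group 8; removing 3 electrons leaves Fe³⁺ with 8 − 3 = 5 d electrons.
The d⁵ electrons fill as t₂g⁵ eg⁰.
CFSE(orbital) = 5×(-0.4Δ_oct) + 0×(0.6Δ_oct) = -2.0Δ_oct; with Δ_oct = 354 kJ/mol that is -708 kJ/mol.
High-spin d⁵ would be t₂g³ eg² with 0 pairs; low-spin has 2, so 2 excess pairs cost +2P = +542 kJ/mol.
Overall CFSE = -708 + 542 = -166 kJ/mol.

-166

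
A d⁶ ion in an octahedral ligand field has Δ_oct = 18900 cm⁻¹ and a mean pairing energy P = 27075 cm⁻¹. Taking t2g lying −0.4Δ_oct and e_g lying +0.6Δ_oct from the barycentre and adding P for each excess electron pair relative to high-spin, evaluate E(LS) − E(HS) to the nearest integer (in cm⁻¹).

High-spin d⁶ fills as t2g^4 e_g^2 with CFSE 4(−0.4) + 2(+0.6) = -0.4Δ_oct = -7560 cm⁻¹.
Low-spin t2g^6 e_g^0 gives -2.4Δ_oct = -45360 cm⁻¹, but forming 2 extra pairs costs 2P = 54150 cm⁻¹, so E(LS) = -45360 + 54150 = 8790 cm⁻¹.
E(LS) − E(HS) = 8790 − (-7560) = 16350 cm⁻¹.

16350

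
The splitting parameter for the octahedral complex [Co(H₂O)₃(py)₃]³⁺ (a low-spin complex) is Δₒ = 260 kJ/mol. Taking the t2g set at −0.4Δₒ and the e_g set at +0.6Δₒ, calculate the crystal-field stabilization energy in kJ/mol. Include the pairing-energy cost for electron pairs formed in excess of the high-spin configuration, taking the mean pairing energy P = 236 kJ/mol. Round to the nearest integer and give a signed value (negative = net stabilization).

Ligand charges: 3×(+0) from H₂O and 3×(+0) from py sum to +0; with overall charge +3, Co is +3.
Group 9 minus oxidation state +3 gives a d⁶ configuration for Co³⁺.
Configuration: t2g^6 e_g^0.
The orbital stabilization is -2.4Δₒ = -2.4 × 260 = -624 kJ/mol.
Relative to high-spin t2g^4 e_g^2 (1 paired), the low-spin configuration has 2 additional pairs, contributing +2 × 236 = +472 kJ/mol.
Net CFSE = -624 + 472 = -152 kJ/mol.

-152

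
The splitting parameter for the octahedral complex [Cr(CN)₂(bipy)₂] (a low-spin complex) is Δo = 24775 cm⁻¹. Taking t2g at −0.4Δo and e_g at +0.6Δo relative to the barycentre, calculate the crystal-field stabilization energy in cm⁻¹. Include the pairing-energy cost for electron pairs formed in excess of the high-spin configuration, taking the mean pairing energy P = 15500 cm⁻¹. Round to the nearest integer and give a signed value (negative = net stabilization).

-24140

Ligand charges: 2×(-1) from CN⁻ and 2×(+0) from bipy sum to -2; with overall charge +0, Cr is +2.
Cr²⁺: group 6, so d-count = 6 − 2 = 4.
Electron filling gives t2g^4 e_g^0.
CFSE(orbital) = 4×(-0.4Δo) + 0×(0.6Δo) = -1.6Δo; with Δo = 24775 cm⁻¹ that is -39640 cm⁻¹.
Pairing penalty: 1 pair vs 0 in the high-spin reference → 1 extra × P = 15500 cm⁻¹.
Net CFSE = -39640 + 15500 = -24140 cm⁻¹.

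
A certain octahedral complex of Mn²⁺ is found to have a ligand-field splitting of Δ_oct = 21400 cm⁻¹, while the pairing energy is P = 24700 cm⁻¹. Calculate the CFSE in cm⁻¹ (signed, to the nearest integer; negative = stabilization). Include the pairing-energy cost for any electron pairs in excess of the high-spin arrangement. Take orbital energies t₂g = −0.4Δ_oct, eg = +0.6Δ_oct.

Mn is in group 7, so Mn²⁺ is d⁵ (7 − 2 = 5).
Δ_oct < P, so pairing is avoided: the ground state is high-spin.
Filling d⁵ accordingly: t₂g³ eg².
Orbital CFSE = 0.0Δ_oct = 0.0 × 21400 = 0 cm⁻¹.
High-spin has no excess pairs, so no pairing correction applies.

0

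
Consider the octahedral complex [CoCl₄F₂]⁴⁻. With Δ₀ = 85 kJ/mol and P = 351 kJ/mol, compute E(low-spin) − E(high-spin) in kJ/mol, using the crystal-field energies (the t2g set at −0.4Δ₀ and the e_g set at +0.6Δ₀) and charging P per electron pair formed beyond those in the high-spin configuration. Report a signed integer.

Ligand charges: 4×(-1) from Cl⁻ and 2×(-1) from F⁻ sum to -6; with overall charge -4, Co is +2.
Co is in group 9, so Co²⁺ is d⁷ (9 − 2 = 7).
High-spin d⁷ fills as t2g^5 e_g^2 with CFSE 5(−0.4) + 2(+0.6) = -0.8Δ₀ = -68 kJ/mol.
Low-spin: t2g^6 e_g^1, orbital CFSE = -1.8Δ₀ = -153 kJ/mol; plus 1 excess pair × P = +351 kJ/mol; total 198 kJ/mol.
Thus E(LS) − E(HS) = 266 kJ/mol.

266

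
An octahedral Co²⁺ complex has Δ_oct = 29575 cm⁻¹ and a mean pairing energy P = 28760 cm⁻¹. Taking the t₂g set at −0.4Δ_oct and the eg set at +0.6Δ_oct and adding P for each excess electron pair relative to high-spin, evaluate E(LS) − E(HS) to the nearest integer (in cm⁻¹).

-815

Co²⁺: group 9, so d-count = 9 − 2 = 7.
High-spin d⁷ fills as t₂g⁵ eg² with CFSE 5(−0.4) + 2(+0.6) = -0.8Δ_oct = -23660 cm⁻¹.
For low-spin the configuration is t₂g⁶ eg¹: orbital energy -1.8 × 29575 = -53235 cm⁻¹, and 1 additional pair relative to high-spin adds 28760 cm⁻¹, giving -24475 cm⁻¹.
Thus E(LS) − E(HS) = -815 cm⁻¹.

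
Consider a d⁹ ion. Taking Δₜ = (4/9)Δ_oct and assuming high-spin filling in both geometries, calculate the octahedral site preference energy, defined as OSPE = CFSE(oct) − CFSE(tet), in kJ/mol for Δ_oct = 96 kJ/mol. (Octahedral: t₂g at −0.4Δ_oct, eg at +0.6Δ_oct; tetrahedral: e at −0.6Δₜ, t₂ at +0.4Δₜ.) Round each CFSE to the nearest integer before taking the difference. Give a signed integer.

-41

Octahedral (high-spin): t₂g⁶ eg³, CFSE = 6(−0.4) + 3(+0.6) = -0.6Δ_oct = -0.6 × 96 = -58 kJ/mol.
Tetrahedral: e⁴ t₂⁵, CFSE = 4(−0.6) + 5(+0.4) = -0.4Δₜ = -0.4 × (4/9) × 96 = -17 kJ/mol.
OSPE = -58 − (-17) = -41 kJ/mol.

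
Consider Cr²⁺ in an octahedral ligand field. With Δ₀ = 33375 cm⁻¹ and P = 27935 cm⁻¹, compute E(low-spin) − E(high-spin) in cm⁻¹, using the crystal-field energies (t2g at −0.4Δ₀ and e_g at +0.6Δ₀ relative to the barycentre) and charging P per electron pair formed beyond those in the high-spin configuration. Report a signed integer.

-5440

Cr²⁺: group 6, so d-count = 6 − 2 = 4.
High-spin: t2g^3 e_g^1, CFSE = -0.6Δ₀ = -20025 cm⁻¹.
Low-spin: t2g^4 e_g^0, orbital CFSE = -1.6Δ₀ = -53400 cm⁻¹; plus 1 excess pair × P = +27935 cm⁻¹; total -25465 cm⁻¹.
The difference is -25465 − (-20025) = -5440 cm⁻¹, so low-spin lies lower.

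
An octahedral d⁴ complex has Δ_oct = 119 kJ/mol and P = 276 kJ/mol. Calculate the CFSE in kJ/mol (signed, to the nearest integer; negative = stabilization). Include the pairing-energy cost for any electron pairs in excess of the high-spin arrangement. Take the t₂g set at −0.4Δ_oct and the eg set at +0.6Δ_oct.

Δ_oct < P, so pairing is avoided: the ground state is high-spin.
Filling d⁴ accordingly: t₂g³ eg¹.
Orbital CFSE = -0.6Δ_oct = -0.6 × 119 = -71 kJ/mol.
High-spin has no excess pairs, so no pairing correction applies.

-71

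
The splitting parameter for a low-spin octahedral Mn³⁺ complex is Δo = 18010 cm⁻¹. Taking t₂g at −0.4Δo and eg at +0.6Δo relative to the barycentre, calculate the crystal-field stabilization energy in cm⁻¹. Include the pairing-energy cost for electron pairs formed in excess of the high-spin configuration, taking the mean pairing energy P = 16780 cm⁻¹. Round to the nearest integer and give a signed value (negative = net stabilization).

Mn³⁺: group 7, so d-count = 7 − 3 = 4.
The d⁴ electrons fill as t₂g⁴ eg⁰.
Orbital CFSE = 4(-0.4) + 0(0.6) = -1.6Δo = -1.6 × 18010 = -28816 cm⁻¹.
High-spin d⁴ would be t₂g³ eg¹ with 0 pairs; low-spin has 1, so 1 excess pair costs +1P = +16780 cm⁻¹.
Net CFSE = -28816 + 16780 = -12036 cm⁻¹.

-12036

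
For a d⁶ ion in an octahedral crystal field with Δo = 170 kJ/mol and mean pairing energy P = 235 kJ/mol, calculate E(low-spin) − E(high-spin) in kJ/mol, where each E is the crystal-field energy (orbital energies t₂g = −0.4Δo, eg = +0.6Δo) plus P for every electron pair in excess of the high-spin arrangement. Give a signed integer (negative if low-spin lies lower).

130

In the high-spin limit (t₂g⁴ eg²) the orbital term is -0.4Δo = -68 kJ/mol, with no excess pairing.
For low-spin the configuration is t₂g⁶ eg⁰: orbital energy -2.4 × 170 = -408 kJ/mol, and 2 additional pairs relative to high-spin add 470 kJ/mol, giving 62 kJ/mol.
Thus E(LS) − E(HS) = 130 kJ/mol.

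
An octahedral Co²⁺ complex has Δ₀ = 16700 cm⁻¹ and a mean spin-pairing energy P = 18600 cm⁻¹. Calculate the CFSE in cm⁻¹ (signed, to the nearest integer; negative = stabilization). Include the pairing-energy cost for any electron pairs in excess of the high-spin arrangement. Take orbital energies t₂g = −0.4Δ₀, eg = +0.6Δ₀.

-13360

Co²⁺: group 9, so d-count = 9 − 2 = 7.
Since Δ₀ = 16700 cm⁻¹ < P = 18600 cm⁻¹, the complex adopts the high-spin configuration.
That gives t₂g⁵ eg².
Orbital CFSE = -0.8Δ₀ = -0.8 × 16700 = -13360 cm⁻¹.
High-spin has no excess pairs, so no pairing correction applies.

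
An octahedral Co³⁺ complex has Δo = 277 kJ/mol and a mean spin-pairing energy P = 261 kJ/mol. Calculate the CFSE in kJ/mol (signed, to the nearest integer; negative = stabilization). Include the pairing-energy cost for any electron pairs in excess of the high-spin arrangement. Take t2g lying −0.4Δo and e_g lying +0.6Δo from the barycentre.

-143

Group 9 minus oxidation state +3 gives a d⁶ configuration for Co³⁺.
With Δo > P the complex is low-spin.
Filling d⁶ accordingly: t2g^6 e_g^0.
Orbital CFSE = -2.4Δo = -2.4 × 277 = -665 kJ/mol.
Excess pairs vs high-spin: 3 − 1 = 2; pairing cost = +522 kJ/mol.
Net CFSE = -665 + 522 = -143 kJ/mol.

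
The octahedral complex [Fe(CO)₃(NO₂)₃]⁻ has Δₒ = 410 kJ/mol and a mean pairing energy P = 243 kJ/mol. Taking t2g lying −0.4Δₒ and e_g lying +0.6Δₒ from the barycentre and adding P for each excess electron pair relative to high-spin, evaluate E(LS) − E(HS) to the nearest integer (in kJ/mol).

-334

Ligand charges: 3×(+0) from CO and 3×(-1) from NO₂⁻ sum to -3; with overall charge -1, Fe is +2.
Group 8 minus oxidation state +2 gives a d⁶ configuration for Fe²⁺.
High-spin d⁶ fills as t2g^4 e_g^2 with CFSE 4(−0.4) + 2(+0.6) = -0.4Δₒ = -164 kJ/mol.
Low-spin: t2g^6 e_g^0, orbital CFSE = -2.4Δₒ = -984 kJ/mol; plus 2 excess pairs × P = +486 kJ/mol; total -498 kJ/mol.
The difference is -498 − (-164) = -334 kJ/mol, so low-spin lies lower.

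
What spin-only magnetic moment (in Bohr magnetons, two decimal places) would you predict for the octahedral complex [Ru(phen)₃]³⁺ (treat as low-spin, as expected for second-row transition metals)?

1.73 Bohr magnetons

phen is neutral, so the +3 overall charge sits on Ru: oxidation state +3.
Ru³⁺: group 8, so d-count = 8 − 3 = 5.
Configuration: t₂g⁵ eg⁰ → 1 unpaired electron.
μ(spin-only) = √[1(1+2)] = √3 ≈ 1.73 Bohr magnetons.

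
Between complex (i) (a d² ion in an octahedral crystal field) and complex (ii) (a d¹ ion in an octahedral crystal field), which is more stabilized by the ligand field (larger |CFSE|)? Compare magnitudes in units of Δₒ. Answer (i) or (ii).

(i)

(i): t₂g² eg⁰, CFSE = -0.8Δₒ.
(ii): For octahedral d¹ the high- and low-spin configurations coincide; t2g^1 e_g^0, CFSE = -0.4Δₒ.
So (i) has the larger |CFSE|.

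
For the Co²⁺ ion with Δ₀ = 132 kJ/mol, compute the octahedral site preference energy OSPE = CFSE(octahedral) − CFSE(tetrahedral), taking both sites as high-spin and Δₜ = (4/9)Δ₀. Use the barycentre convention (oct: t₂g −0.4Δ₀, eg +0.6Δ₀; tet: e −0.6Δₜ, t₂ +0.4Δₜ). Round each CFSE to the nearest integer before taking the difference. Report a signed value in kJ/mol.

-36

Group 9 minus oxidation state +2 gives a d⁷ configuration for Co²⁺.
In an octahedral site d⁷ (HS) is t2g^5 e_g^2, giving CFSE(oct) = -0.8Δ₀ = -106 kJ/mol.
Tetrahedral: e^4 t2^3, CFSE = 4(−0.6) + 3(+0.4) = -1.2Δₜ = -1.2 × (4/9) × 132 = -70 kJ/mol.
OSPE = CFSE(oct) − CFSE(tet) = -106 − (-70) = -36 kJ/mol.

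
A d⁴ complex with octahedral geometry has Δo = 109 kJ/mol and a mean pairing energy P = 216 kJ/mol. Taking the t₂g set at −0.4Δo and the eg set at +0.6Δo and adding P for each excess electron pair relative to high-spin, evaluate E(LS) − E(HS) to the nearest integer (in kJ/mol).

107

High-spin: t₂g³ eg¹, CFSE = -0.6Δo = -65 kJ/mol.
Low-spin: t₂g⁴ eg⁰, orbital CFSE = -1.6Δo = -174 kJ/mol; plus 1 excess pair × P = +216 kJ/mol; total 42 kJ/mol.
Thus E(LS) − E(HS) = 107 kJ/mol.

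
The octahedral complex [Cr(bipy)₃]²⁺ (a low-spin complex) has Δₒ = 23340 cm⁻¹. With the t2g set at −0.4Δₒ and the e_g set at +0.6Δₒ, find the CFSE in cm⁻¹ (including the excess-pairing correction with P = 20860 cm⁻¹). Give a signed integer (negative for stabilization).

-16484

bipy is neutral, so the +2 overall charge sits on Cr: oxidation state +2.
Cr sits in group 6; removing 2 electrons leaves Cr²⁺ with 6 − 2 = 4 d electrons.
The d⁴ electrons fill as t2g^4 e_g^0.
Orbital CFSE = 4(-0.4) + 0(0.6) = -1.6Δₒ = -1.6 × 23340 = -37344 cm⁻¹.
Pairing penalty: 1 pair vs 0 in the high-spin reference → 1 extra × P = 20860 cm⁻¹.
Overall CFSE = -37344 + 20860 = -16484 cm⁻¹.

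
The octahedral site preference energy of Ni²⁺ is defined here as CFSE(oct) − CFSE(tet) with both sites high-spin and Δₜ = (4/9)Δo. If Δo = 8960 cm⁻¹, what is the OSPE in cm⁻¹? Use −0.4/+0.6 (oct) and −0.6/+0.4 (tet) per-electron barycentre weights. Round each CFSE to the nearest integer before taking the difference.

Ni sits in group 10; removing 2 electrons leaves Ni²⁺ with 10 − 2 = 8 d electrons.
In an octahedral site d⁸ (HS) is t₂g⁶ eg², giving CFSE(oct) = -1.2Δo = -10752 cm⁻¹.
Tetrahedral e⁴ t₂⁴ gives -0.8Δₜ = -0.8 × (4/9) × 8960 = -3186 cm⁻¹.
Subtracting, OSPE = -10752 − (-3186) = -7566 cm⁻¹.

-7566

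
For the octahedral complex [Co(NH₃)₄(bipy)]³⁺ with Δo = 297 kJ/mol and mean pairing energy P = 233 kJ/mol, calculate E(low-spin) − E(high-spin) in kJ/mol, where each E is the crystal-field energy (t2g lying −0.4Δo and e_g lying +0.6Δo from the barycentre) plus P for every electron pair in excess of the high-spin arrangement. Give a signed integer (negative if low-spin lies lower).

-128

Ligand charges: 4×(+0) from NH₃ and 1×(+0) from bipy sum to +0; with overall charge +3, Co is +3.
Co³⁺: group 9, so d-count = 9 − 3 = 6.
High-spin d⁶ fills as t2g^4 e_g^2 with CFSE 4(−0.4) + 2(+0.6) = -0.4Δo = -119 kJ/mol.
For low-spin the configuration is t2g^6 e_g^0: orbital energy -2.4 × 297 = -713 kJ/mol, and 2 additional pairs relative to high-spin add 466 kJ/mol, giving -247 kJ/mol.
Thus E(LS) − E(HS) = -128 kJ/mol.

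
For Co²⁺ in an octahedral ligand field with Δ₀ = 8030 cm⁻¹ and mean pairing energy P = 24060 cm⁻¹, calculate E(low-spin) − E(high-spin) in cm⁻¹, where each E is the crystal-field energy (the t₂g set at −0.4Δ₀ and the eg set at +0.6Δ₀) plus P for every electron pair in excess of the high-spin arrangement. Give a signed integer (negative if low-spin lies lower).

16030

Co sits in group 9; removing 2 electrons leaves Co²⁺ with 9 − 2 = 7 d electrons.
In the high-spin limit (t₂g⁵ eg²) the orbital term is -0.8Δ₀ = -6424 cm⁻¹, with no excess pairing.
Low-spin t₂g⁶ eg¹ gives -1.8Δ₀ = -14454 cm⁻¹, but forming 1 extra pair costs 1P = 24060 cm⁻¹, so E(LS) = -14454 + 24060 = 9606 cm⁻¹.
Thus E(LS) − E(HS) = 16030 cm⁻¹.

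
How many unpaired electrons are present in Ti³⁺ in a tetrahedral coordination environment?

1

Group 4 minus oxidation state +3 gives a d¹ configuration for Ti³⁺.
Tetrahedral fields are weak (Δₜ ≈ 4/9 Δₒ), so electrons fill high-spin.
Configuration: e^1 t2^0, giving 1 unpaired electron.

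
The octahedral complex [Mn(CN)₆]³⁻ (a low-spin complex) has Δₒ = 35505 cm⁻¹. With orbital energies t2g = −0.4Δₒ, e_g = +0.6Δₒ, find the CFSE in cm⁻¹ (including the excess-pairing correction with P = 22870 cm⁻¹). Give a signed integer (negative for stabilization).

Each CN⁻ contributes -1; 6 × (-1) = -6. With overall charge -3, Mn is in the +3 oxidation state.
Mn sits in group 7; removing 3 electrons leaves Mn³⁺ with 7 − 3 = 4 d electrons.
Configuration: t2g^4 e_g^0.
The orbital stabilization is -1.6Δₒ = -1.6 × 35505 = -56808 cm⁻¹.
Relative to high-spin t2g^3 e_g^1 (0 paired), the low-spin configuration has 1 additional pair, contributing +1 × 22870 = +22870 cm⁻¹.
Overall CFSE = -56808 + 22870 = -33938 cm⁻¹.

-33938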